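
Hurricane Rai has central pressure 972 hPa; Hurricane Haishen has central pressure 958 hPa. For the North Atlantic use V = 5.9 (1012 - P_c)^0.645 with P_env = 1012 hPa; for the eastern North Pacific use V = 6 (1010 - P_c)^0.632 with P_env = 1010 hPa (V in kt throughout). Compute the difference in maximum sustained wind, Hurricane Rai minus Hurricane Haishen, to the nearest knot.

Hurricane Rai: ΔP = 40; V ≈ 5.9 × 40^0.645 ≈ 63.71 kt.
Hurricane Haishen: ΔP = 52; V ≈ 6 × 52^0.632 ≈ 72.89 kt.
Difference ≈ 63.71 − 72.89 = -9.18 → -9 kt.

-9 kt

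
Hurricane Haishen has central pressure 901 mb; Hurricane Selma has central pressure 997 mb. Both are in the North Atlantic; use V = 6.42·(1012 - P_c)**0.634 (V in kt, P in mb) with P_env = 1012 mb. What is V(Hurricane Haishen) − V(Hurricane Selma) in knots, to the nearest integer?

91 kt

Hurricane Haishen: ΔP = 111; V ≈ 6.42 × 111^0.634 ≈ 127.14 kt.
Hurricane Selma: ΔP = 15; V ≈ 6.42 × 15^0.634 ≈ 35.74 kt.
Difference ≈ 127.14 − 35.74 = 91.40 → 91 kt.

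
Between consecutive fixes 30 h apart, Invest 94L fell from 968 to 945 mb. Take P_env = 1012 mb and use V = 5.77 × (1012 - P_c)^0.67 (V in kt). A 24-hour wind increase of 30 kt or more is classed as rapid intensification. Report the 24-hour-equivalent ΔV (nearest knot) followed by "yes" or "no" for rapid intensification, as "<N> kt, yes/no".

V₁: ΔP = 44, V ≈ 5.77 × 44^0.67 ≈ 72.83 kt.
V₂: ΔP = 67, V ≈ 5.77 × 67^0.67 ≈ 96.53 kt.
ΔV over 30 h = 23.70 kt → 24 h equivalent = 23.70 × 24/30 ≈ 18.96 kt.
19 kt < 30 kt ⇒ not rapid intensification.

19 kt, no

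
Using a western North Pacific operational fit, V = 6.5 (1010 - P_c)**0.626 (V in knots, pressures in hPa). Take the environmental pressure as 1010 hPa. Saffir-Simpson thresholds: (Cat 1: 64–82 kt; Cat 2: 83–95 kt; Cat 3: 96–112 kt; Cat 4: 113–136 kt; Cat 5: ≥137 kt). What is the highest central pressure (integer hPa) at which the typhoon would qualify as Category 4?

914 hPa

Category 4 begins at V = 113 kt.
Required ΔP = (113/6.5)^(1/0.626) = 17.385^1.597 ≈ 95.74 hPa.
P_c ≤ 1010 − 95.74 = 914.26, so the highest integer P_c is 914 hPa.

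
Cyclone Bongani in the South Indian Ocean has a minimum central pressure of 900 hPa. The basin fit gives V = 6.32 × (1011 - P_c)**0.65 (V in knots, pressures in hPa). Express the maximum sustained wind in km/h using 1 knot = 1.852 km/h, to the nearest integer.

ΔP = 1011 − 900 = 111 hPa.
V ≈ 6.32 × 111^0.65 = 6.32 × 21.353 ≈ 134.951 kt.
134.951 × 1.852 ≈ 249.93 km/h → 250 km/h.

250 km/h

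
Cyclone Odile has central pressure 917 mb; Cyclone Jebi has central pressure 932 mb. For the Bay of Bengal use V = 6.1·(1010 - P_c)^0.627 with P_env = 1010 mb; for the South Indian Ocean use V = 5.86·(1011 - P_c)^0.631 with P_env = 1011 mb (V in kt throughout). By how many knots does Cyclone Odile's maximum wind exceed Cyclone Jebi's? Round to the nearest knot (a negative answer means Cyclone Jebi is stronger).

12 kt

Cyclone Odile: ΔP = 93; V ≈ 6.1 × 93^0.627 ≈ 104.61 kt.
Cyclone Jebi: ΔP = 79; V ≈ 5.86 × 79^0.631 ≈ 92.32 kt.
Difference ≈ 104.61 − 92.32 = 12.29 → 12 kt.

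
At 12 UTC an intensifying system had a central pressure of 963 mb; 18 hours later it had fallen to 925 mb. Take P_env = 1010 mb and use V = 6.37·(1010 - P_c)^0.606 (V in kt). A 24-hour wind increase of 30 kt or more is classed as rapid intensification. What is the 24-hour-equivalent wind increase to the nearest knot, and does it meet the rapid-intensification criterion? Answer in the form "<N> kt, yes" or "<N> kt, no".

38 kt, yes

V₁: ΔP = 47, V ≈ 6.37 × 47^0.606 ≈ 65.68 kt.
V₂: ΔP = 85, V ≈ 6.37 × 85^0.606 ≈ 94.05 kt.
ΔV over 18 h = 28.37 kt → 24 h equivalent = 28.37 × 24/18 ≈ 37.83 kt.
38 kt ≥ 30 kt ⇒ rapid intensification.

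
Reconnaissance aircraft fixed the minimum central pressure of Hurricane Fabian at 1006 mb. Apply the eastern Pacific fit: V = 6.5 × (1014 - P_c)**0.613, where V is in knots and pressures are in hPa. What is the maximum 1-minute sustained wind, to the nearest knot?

23 kt

ΔP = 1014 − 1006 = 8 mb.
8^0.613 ≈ 3.578.
V ≈ 6.5 × 3.578 ≈ 23.3 kt.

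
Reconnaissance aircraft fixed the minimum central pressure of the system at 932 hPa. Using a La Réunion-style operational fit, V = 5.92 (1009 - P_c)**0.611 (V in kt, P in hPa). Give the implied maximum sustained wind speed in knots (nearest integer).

84 kt

ΔP = 1009 − 932 = 77 hPa.
77^0.611 ≈ 14.212.
V ≈ 5.92 × 14.212 ≈ 84.1 kt.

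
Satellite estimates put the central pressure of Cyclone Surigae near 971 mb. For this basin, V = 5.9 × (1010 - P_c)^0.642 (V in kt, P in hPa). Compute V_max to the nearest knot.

62 kt

ΔP = 1010 − 971 = 39 mb.
39^0.642 ≈ 10.507.
V ≈ 5.9 × 10.507 ≈ 62.0 kt.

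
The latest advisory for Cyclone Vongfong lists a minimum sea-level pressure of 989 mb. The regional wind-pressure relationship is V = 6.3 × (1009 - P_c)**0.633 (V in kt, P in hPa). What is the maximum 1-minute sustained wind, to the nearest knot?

ΔP = 1009 − 989 = 20 mb.
20^0.633 ≈ 6.661.
V ≈ 6.3 × 6.661 ≈ 42.0 kt.

42 kt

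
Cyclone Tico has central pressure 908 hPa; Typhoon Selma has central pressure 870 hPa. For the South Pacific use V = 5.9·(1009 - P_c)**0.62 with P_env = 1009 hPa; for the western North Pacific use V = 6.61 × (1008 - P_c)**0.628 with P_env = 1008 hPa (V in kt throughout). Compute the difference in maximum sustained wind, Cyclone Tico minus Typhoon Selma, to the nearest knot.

-43 kt

Cyclone Tico: ΔP = 101; V ≈ 5.9 × 101^0.62 ≈ 103.16 kt.
Typhoon Selma: ΔP = 138; V ≈ 6.61 × 138^0.628 ≈ 145.90 kt.
Difference ≈ 103.16 − 145.90 = -42.74 → -43 kt.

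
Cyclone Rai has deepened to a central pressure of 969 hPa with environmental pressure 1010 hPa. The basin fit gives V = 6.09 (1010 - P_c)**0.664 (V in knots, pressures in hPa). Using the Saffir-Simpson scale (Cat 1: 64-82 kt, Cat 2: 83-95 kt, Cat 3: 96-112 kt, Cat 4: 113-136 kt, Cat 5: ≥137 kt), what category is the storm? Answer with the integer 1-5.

ΔP = 1010 − 969 = 41 hPa.
V ≈ 6.09 × 41^0.664 = 6.09 × 11.77 ≈ 72 kt.
72 kt falls in the Category 1 band.

1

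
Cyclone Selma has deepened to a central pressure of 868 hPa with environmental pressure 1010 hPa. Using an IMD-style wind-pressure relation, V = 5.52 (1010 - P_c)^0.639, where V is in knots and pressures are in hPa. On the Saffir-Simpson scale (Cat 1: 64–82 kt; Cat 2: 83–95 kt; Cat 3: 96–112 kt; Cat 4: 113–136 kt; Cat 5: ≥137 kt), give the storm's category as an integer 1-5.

ΔP = 1010 − 868 = 142 hPa.
V ≈ 5.52 × 142^0.639 = 5.52 × 23.73 ≈ 131 kt.
131 kt falls in the Category 4 band.

4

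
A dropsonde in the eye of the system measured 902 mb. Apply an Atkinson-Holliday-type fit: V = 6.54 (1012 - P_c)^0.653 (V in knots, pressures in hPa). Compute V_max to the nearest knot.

141 kt

ΔP = 1012 − 902 = 110 mb.
110^0.653 ≈ 21.529.
V ≈ 6.54 × 21.529 ≈ 140.8 kt.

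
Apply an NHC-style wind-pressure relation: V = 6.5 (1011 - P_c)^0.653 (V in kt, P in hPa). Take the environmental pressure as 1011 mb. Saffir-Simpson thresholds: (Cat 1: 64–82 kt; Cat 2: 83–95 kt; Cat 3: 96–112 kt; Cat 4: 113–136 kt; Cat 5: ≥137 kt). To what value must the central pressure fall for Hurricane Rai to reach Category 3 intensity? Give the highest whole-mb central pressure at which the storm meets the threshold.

949 mb

Category 3 begins at V = 96 kt.
Required ΔP = (96/6.5)^(1/0.653) = 14.769^1.531 ≈ 61.77 mb.
P_c ≤ 1011 − 61.77 = 949.23, so the highest integer P_c is 949 mb.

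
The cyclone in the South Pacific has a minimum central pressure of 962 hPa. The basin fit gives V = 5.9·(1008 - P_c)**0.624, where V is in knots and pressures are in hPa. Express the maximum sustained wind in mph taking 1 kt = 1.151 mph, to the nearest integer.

ΔP = 1008 − 962 = 46 hPa.
V ≈ 5.9 × 46^0.624 = 5.9 × 10.903 ≈ 64.330 kt.
64.330 × 1.151 ≈ 74.04 mph → 74 mph.

74 mph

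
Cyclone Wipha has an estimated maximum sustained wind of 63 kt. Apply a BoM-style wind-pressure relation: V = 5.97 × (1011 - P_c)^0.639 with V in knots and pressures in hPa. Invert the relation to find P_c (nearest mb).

ΔP = (V / 5.97)^(1/0.639) = (63/5.97)^1.565.
63/5.97 = 10.553; 10.553^1.565 ≈ 39.95 mb.
P_c = 1011 − 39.95 = 971.05 ≈ 971 mb.

971 mb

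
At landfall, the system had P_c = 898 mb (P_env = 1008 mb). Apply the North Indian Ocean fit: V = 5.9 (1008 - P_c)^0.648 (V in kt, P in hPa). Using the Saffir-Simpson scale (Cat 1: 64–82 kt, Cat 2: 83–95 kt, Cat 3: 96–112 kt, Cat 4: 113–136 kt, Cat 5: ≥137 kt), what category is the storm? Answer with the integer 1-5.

4

ΔP = 1008 − 898 = 110 mb.
V ≈ 5.9 × 110^0.648 = 5.9 × 21.03 ≈ 124 kt.
124 kt falls in the Category 4 band.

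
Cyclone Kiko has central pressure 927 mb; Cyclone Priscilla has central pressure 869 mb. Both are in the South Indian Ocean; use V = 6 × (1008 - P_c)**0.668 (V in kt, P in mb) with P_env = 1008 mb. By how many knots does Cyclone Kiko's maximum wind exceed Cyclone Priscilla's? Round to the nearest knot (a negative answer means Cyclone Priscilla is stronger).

-49 kt

Cyclone Kiko: ΔP = 81; V ≈ 6 × 81^0.668 ≈ 112.98 kt.
Cyclone Priscilla: ΔP = 139; V ≈ 6 × 139^0.668 ≈ 162.06 kt.
Difference ≈ 112.98 − 162.06 = -49.08 → -49 kt.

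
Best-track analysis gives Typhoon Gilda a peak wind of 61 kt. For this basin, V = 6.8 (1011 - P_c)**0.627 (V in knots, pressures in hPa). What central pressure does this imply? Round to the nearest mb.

ΔP = (V / 6.8)^(1/0.627) = (61/6.8)^1.595.
61/6.8 = 8.971; 8.971^1.595 ≈ 33.09 mb.
P_c = 1011 − 33.09 = 977.91 ≈ 978 mb.

978 mb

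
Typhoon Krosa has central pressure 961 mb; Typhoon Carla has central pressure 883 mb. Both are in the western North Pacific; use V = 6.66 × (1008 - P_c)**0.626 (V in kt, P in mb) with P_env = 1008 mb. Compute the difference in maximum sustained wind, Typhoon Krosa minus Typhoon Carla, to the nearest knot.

Typhoon Krosa: ΔP = 47; V ≈ 6.66 × 47^0.626 ≈ 74.17 kt.
Typhoon Carla: ΔP = 125; V ≈ 6.66 × 125^0.626 ≈ 136.82 kt.
Difference ≈ 74.17 − 136.82 = -62.65 → -63 kt.

-63 kt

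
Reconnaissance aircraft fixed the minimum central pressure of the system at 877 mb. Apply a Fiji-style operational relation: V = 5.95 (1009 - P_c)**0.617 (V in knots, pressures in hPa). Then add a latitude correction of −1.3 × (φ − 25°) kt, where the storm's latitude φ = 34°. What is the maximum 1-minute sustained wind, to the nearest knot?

109 kt

ΔP = 1009 − 877 = 132 mb.
132^0.617 ≈ 20.342.
V ≈ 5.95 × 20.342 ≈ 121.0 kt.
Latitude correction: −1.3 × (34 − 25) = -11.7 kt.
Corrected V ≈ 109.3 kt → 109 kt.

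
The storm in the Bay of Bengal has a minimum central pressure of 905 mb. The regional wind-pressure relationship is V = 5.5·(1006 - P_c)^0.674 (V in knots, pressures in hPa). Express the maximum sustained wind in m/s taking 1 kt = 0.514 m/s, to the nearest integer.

63 m/s

ΔP = 1006 − 905 = 101 mb.
V ≈ 5.5 × 101^0.674 = 5.5 × 22.434 ≈ 123.389 kt.
123.389 × 0.514 ≈ 63.42 m/s → 63 m/s.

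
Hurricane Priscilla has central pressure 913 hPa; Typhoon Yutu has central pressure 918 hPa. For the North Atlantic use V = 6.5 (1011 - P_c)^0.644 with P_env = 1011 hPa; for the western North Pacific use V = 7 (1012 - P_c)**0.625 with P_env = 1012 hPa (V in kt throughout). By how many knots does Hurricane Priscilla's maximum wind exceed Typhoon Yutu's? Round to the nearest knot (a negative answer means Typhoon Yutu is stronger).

5 kt

Hurricane Priscilla: ΔP = 98; V ≈ 6.5 × 98^0.644 ≈ 124.53 kt.
Typhoon Yutu: ΔP = 94; V ≈ 7 × 94^0.625 ≈ 119.76 kt.
Difference ≈ 124.53 − 119.76 = 4.77 → 5 kt.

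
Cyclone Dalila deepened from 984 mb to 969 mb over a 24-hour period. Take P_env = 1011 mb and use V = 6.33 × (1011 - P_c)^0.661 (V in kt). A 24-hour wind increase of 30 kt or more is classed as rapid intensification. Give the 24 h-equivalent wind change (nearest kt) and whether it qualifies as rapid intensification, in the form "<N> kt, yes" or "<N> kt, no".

V₁: ΔP = 27, V ≈ 6.33 × 27^0.661 ≈ 55.92 kt.
V₂: ΔP = 42, V ≈ 6.33 × 42^0.661 ≈ 74.88 kt.
ΔV over 24 h = 18.96 kt → 24 h equivalent = 18.96 × 24/24 ≈ 18.96 kt.
19 kt < 30 kt ⇒ not rapid intensification.

19 kt, no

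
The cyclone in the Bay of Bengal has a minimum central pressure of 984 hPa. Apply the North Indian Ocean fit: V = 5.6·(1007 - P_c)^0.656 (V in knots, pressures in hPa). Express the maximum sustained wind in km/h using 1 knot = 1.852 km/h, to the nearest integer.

81 km/h

ΔP = 1007 − 984 = 23 hPa.
V ≈ 5.6 × 23^0.656 = 5.6 × 7.822 ≈ 43.801 kt.
43.801 × 1.852 ≈ 81.12 km/h → 81 km/h.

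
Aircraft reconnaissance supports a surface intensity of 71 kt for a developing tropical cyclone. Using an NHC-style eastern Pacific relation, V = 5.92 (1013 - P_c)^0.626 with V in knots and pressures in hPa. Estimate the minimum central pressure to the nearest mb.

960 mb

ΔP = (V / 5.92)^(1/0.626) = (71/5.92)^1.597.
71/5.92 = 11.993; 11.993^1.597 ≈ 52.91 mb.
P_c = 1013 − 52.91 = 960.09 ≈ 960 mb.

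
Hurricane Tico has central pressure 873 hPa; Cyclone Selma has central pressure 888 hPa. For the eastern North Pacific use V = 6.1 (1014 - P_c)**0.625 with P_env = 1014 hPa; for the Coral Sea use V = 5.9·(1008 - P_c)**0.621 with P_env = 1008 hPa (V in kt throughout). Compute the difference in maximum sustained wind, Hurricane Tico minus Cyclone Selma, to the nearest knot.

19 kt

Hurricane Tico: ΔP = 141; V ≈ 6.1 × 141^0.625 ≈ 134.46 kt.
Cyclone Selma: ΔP = 120; V ≈ 5.9 × 120^0.621 ≈ 115.35 kt.
Difference ≈ 134.46 − 115.35 = 19.11 → 19 kt.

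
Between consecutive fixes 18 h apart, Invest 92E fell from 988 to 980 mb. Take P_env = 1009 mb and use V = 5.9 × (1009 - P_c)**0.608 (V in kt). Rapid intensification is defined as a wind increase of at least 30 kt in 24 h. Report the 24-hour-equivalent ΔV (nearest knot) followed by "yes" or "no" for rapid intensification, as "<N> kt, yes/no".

11 kt, no

V₁: ΔP = 21, V ≈ 5.9 × 21^0.608 ≈ 37.56 kt.
V₂: ΔP = 29, V ≈ 5.9 × 29^0.608 ≈ 45.71 kt.
ΔV over 18 h = 8.15 kt → 24 h equivalent = 8.15 × 24/18 ≈ 10.87 kt.
11 kt < 30 kt ⇒ not rapid intensification.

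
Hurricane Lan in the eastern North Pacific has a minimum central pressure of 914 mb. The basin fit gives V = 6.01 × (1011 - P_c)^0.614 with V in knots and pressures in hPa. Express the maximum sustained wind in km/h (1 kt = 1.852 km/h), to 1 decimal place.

ΔP = 1011 − 914 = 97 mb.
V ≈ 6.01 × 97^0.614 = 6.01 × 16.591 ≈ 99.713 kt.
99.713 × 1.852 ≈ 184.67 km/h → 184.7 km/h.

184.7 km/h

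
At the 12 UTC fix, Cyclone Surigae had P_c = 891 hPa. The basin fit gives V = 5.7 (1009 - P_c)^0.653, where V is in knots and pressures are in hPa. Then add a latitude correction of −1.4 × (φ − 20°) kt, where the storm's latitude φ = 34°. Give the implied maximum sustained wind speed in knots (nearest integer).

ΔP = 1009 − 891 = 118 hPa.
118^0.653 ≈ 22.539.
V ≈ 5.7 × 22.539 ≈ 128.5 kt.
Latitude correction: −1.4 × (34 − 20) = -19.6 kt.
Corrected V ≈ 108.9 kt → 109 kt.

109 kt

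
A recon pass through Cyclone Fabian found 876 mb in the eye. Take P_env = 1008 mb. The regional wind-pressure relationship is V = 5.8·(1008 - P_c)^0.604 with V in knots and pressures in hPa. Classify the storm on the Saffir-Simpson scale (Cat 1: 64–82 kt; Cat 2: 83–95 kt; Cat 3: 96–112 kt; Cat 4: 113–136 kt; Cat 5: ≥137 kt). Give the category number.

3

ΔP = 1008 − 876 = 132 mb.
V ≈ 5.8 × 132^0.604 = 5.8 × 19.09 ≈ 111 kt.
111 kt falls in the Category 3 band.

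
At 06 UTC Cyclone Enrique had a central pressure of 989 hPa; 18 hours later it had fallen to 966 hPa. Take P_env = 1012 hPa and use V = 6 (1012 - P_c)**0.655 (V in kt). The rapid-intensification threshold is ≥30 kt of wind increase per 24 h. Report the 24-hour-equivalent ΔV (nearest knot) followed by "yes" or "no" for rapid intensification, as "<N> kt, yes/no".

V₁: ΔP = 23, V ≈ 6 × 23^0.655 ≈ 46.78 kt.
V₂: ΔP = 46, V ≈ 6 × 46^0.655 ≈ 73.66 kt.
ΔV over 18 h = 26.88 kt → 24 h equivalent = 26.88 × 24/18 ≈ 35.84 kt.
36 kt ≥ 30 kt ⇒ rapid intensification.

36 kt, yes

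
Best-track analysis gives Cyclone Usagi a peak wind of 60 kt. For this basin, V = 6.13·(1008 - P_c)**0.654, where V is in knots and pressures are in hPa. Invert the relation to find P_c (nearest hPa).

ΔP = (V / 6.13)^(1/0.654) = (60/6.13)^1.529.
60/6.13 = 9.788; 9.788^1.529 ≈ 32.72 hPa.
P_c = 1008 − 32.72 = 975.28 ≈ 975 hPa.

975 hPa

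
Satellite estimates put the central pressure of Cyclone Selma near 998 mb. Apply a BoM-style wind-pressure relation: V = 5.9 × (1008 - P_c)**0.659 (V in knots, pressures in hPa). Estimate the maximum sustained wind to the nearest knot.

ΔP = 1008 − 998 = 10 mb.
10^0.659 ≈ 4.560.
V ≈ 5.9 × 4.560 ≈ 26.9 kt.

27 kt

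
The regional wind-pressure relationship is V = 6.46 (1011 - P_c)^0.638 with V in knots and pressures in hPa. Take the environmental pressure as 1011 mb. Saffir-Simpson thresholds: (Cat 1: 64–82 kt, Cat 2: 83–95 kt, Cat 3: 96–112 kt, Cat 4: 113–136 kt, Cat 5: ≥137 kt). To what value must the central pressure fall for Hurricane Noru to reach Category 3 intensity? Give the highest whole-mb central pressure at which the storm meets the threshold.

942 mb

Category 3 begins at V = 96 kt.
Required ΔP = (96/6.46)^(1/0.638) = 14.861^1.567 ≈ 68.71 mb.
P_c ≤ 1011 − 68.71 = 942.29, so the highest integer P_c is 942 mb.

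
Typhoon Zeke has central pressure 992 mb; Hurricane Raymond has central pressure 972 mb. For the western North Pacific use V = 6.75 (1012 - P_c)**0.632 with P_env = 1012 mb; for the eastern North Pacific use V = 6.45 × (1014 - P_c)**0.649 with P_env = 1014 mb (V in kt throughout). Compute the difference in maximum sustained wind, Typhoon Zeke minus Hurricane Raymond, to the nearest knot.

Typhoon Zeke: ΔP = 20; V ≈ 6.75 × 20^0.632 ≈ 44.83 kt.
Hurricane Raymond: ΔP = 42; V ≈ 6.45 × 42^0.649 ≈ 72.95 kt.
Difference ≈ 44.83 − 72.95 = -28.12 → -28 kt.

-28 kt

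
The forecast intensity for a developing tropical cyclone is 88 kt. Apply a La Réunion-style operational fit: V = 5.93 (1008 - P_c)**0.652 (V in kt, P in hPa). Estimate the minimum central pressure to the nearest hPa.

ΔP = (V / 5.93)^(1/0.652) = (88/5.93)^1.534.
88/5.93 = 14.840; 14.840^1.534 ≈ 62.61 hPa.
P_c = 1008 − 62.61 = 945.39 ≈ 945 hPa.

945 hPa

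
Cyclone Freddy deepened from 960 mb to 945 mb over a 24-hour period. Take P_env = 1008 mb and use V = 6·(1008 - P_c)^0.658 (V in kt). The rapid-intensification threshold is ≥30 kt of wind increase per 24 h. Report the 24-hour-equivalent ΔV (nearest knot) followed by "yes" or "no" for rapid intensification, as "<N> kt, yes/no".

V₁: ΔP = 48, V ≈ 6 × 48^0.658 ≈ 76.63 kt.
V₂: ΔP = 63, V ≈ 6 × 63^0.658 ≈ 91.65 kt.
ΔV over 24 h = 15.02 kt → 24 h equivalent = 15.02 × 24/24 ≈ 15.02 kt.
15 kt < 30 kt ⇒ not rapid intensification.

15 kt, no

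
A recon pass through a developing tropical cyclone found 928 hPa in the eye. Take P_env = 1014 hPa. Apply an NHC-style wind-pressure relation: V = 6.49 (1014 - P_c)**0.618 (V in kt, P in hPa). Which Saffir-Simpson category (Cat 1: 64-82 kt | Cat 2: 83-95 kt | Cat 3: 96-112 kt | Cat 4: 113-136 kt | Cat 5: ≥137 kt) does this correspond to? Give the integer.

ΔP = 1014 − 928 = 86 hPa.
V ≈ 6.49 × 86^0.618 = 6.49 × 15.69 ≈ 102 kt.
102 kt falls in the Category 3 band.

3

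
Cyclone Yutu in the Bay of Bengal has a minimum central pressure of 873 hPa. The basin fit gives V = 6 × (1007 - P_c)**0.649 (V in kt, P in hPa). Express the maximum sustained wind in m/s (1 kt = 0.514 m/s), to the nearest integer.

74 m/s

ΔP = 1007 − 873 = 134 hPa.
V ≈ 6 × 134^0.649 = 6 × 24.015 ≈ 144.093 kt.
144.093 × 0.514 ≈ 74.06 m/s → 74 m/s.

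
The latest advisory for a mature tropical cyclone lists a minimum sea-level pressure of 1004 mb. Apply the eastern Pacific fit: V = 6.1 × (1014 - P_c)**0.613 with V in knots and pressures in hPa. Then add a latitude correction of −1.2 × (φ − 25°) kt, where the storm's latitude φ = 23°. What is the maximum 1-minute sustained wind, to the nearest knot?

ΔP = 1014 − 1004 = 10 mb.
10^0.613 ≈ 4.102.
V ≈ 6.1 × 4.102 ≈ 25.0 kt.
Latitude correction: −1.2 × (23 − 25) = 2.4 kt.
Corrected V ≈ 27.4 kt → 27 kt.

27 kt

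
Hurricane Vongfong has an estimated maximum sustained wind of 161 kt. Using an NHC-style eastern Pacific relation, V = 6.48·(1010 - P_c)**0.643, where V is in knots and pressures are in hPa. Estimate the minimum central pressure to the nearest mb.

862 mb

ΔP = (V / 6.48)^(1/0.643) = (161/6.48)^1.555.
161/6.48 = 24.846; 24.846^1.555 ≈ 147.88 mb.
P_c = 1010 − 147.88 = 862.12 ≈ 862 mb.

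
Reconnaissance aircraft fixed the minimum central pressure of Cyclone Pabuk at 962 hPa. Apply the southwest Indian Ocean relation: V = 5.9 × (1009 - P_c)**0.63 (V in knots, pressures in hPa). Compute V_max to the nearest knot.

67 kt

ΔP = 1009 − 962 = 47 hPa.
47^0.63 ≈ 11.309.
V ≈ 5.9 × 11.309 ≈ 66.7 kt.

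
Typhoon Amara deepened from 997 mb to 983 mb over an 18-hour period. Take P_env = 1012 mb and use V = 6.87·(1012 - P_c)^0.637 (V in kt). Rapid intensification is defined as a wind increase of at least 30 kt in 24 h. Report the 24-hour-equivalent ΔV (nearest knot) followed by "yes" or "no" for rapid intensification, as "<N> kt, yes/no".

V₁: ΔP = 15, V ≈ 6.87 × 15^0.637 ≈ 38.56 kt.
V₂: ΔP = 29, V ≈ 6.87 × 29^0.637 ≈ 58.68 kt.
ΔV over 18 h = 20.12 kt → 24 h equivalent = 20.12 × 24/18 ≈ 26.83 kt.
27 kt < 30 kt ⇒ not rapid intensification.

27 kt, no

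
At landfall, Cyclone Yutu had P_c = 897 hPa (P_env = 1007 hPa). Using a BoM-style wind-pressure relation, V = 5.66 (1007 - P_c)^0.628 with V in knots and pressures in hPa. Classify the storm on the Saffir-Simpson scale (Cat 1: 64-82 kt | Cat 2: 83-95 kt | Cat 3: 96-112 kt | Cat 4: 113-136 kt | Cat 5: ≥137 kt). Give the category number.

ΔP = 1007 − 897 = 110 hPa.
V ≈ 5.66 × 110^0.628 = 5.66 × 19.14 ≈ 108 kt.
108 kt falls in the Category 3 band.

3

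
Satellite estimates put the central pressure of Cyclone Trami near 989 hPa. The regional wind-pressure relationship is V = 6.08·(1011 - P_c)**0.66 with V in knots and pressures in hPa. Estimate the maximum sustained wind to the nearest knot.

ΔP = 1011 − 989 = 22 hPa.
22^0.66 ≈ 7.691.
V ≈ 6.08 × 7.691 ≈ 46.8 kt.

47 kt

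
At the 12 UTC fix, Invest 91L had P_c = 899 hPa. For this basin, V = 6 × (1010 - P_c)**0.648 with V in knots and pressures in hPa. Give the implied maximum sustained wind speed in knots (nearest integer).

127 kt

ΔP = 1010 − 899 = 111 hPa.
111^0.648 ≈ 21.153.
V ≈ 6 × 21.153 ≈ 126.9 kt.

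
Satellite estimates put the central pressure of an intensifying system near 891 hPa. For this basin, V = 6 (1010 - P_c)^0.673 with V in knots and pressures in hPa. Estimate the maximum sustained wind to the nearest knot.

ΔP = 1010 − 891 = 119 hPa.
119^0.673 ≈ 24.937.
V ≈ 6 × 24.937 ≈ 149.6 kt.

150 kt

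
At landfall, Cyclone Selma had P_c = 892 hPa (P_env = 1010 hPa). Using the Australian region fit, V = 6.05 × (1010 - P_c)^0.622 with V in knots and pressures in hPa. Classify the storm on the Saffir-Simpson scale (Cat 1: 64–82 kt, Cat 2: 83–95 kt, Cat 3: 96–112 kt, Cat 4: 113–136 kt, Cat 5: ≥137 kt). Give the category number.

4

ΔP = 1010 − 892 = 118 hPa.
V ≈ 6.05 × 118^0.622 = 6.05 × 19.44 ≈ 118 kt.
118 kt falls in the Category 4 band.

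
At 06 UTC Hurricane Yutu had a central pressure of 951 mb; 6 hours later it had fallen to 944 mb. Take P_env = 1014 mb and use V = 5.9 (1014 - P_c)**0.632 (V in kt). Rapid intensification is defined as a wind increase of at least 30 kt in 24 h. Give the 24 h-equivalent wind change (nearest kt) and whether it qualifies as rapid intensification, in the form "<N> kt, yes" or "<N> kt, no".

V₁: ΔP = 63, V ≈ 5.9 × 63^0.632 ≈ 80.92 kt.
V₂: ΔP = 70, V ≈ 5.9 × 70^0.632 ≈ 86.49 kt.
ΔV over 6 h = 5.57 kt → 24 h equivalent = 5.57 × 24/6 ≈ 22.28 kt.
22 kt < 30 kt ⇒ not rapid intensification.

22 kt, no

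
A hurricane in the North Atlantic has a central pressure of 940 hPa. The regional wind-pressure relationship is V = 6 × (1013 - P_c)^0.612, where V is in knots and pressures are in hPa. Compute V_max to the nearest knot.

83 kt

ΔP = 1013 − 940 = 73 hPa.
73^0.612 ≈ 13.815.
V ≈ 6 × 13.815 ≈ 82.9 kt.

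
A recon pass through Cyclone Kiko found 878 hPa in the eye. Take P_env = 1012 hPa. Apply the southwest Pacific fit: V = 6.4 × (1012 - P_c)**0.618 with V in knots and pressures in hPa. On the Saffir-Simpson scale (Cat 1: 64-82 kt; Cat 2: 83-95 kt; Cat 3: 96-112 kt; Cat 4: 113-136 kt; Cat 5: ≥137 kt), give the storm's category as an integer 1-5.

ΔP = 1012 − 878 = 134 hPa.
V ≈ 6.4 × 134^0.618 = 6.4 × 20.63 ≈ 132 kt.
132 kt falls in the Category 4 band.

4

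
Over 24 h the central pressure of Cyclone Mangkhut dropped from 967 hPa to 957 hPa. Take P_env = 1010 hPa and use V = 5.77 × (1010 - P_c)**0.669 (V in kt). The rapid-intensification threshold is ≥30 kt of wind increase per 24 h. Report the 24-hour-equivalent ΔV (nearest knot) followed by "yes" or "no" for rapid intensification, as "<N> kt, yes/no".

11 kt, no

V₁: ΔP = 43, V ≈ 5.77 × 43^0.669 ≈ 71.44 kt.
V₂: ΔP = 53, V ≈ 5.77 × 53^0.669 ≈ 82.17 kt.
ΔV over 24 h = 10.73 kt → 24 h equivalent = 10.73 × 24/24 ≈ 10.73 kt.
11 kt < 30 kt ⇒ not rapid intensification.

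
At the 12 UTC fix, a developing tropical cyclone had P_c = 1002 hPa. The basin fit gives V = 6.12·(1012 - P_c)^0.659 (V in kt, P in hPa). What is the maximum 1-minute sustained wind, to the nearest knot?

28 kt

ΔP = 1012 − 1002 = 10 hPa.
10^0.659 ≈ 4.560.
V ≈ 6.12 × 4.560 ≈ 27.9 kt.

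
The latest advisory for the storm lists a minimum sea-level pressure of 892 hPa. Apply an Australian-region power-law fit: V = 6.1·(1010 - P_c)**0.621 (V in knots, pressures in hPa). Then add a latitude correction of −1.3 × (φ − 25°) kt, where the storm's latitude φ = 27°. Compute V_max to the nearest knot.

ΔP = 1010 − 892 = 118 hPa.
118^0.621 ≈ 19.348.
V ≈ 6.1 × 19.348 ≈ 118.0 kt.
Latitude correction: −1.3 × (27 − 25) = -2.6 kt.
Corrected V ≈ 115.4 kt → 115 kt.

115 kt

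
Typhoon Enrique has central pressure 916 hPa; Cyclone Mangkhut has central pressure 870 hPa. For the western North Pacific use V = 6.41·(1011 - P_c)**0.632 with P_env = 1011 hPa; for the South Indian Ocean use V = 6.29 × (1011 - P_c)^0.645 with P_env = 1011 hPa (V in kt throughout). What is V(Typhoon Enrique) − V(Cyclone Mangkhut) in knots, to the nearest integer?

-39 kt

Typhoon Enrique: ΔP = 95; V ≈ 6.41 × 95^0.632 ≈ 113.97 kt.
Cyclone Mangkhut: ΔP = 141; V ≈ 6.29 × 141^0.645 ≈ 153.07 kt.
Difference ≈ 113.97 − 153.07 = -39.10 → -39 kt.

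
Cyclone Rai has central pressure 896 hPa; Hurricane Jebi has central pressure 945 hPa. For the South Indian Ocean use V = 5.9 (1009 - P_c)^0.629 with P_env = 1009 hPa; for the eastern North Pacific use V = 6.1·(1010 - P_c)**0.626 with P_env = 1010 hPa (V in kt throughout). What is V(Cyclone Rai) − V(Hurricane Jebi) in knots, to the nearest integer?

32 kt

Cyclone Rai: ΔP = 113; V ≈ 5.9 × 113^0.629 ≈ 115.41 kt.
Hurricane Jebi: ΔP = 65; V ≈ 6.1 × 65^0.626 ≈ 83.22 kt.
Difference ≈ 115.41 − 83.22 = 32.19 → 32 kt.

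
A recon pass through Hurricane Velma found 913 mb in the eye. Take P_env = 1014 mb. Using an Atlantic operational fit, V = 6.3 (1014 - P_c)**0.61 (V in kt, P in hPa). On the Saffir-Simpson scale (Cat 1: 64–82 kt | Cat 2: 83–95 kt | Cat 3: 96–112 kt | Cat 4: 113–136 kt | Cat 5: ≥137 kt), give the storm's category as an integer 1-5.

ΔP = 1014 − 913 = 101 mb.
V ≈ 6.3 × 101^0.61 = 6.3 × 16.70 ≈ 105 kt.
105 kt falls in the Category 3 band.

3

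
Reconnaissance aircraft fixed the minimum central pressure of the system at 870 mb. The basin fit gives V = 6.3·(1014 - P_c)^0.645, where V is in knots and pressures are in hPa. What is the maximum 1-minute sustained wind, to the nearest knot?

155 kt

ΔP = 1014 − 870 = 144 mb.
144^0.645 ≈ 24.669.
V ≈ 6.3 × 24.669 ≈ 155.4 kt.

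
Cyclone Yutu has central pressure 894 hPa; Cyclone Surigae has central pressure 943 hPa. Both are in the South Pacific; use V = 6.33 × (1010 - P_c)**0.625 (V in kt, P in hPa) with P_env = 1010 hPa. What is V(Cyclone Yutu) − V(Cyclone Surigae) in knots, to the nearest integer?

36 kt

Cyclone Yutu: ΔP = 116; V ≈ 6.33 × 116^0.625 ≈ 123.51 kt.
Cyclone Surigae: ΔP = 67; V ≈ 6.33 × 67^0.625 ≈ 87.64 kt.
Difference ≈ 123.51 − 87.64 = 35.87 → 36 kt.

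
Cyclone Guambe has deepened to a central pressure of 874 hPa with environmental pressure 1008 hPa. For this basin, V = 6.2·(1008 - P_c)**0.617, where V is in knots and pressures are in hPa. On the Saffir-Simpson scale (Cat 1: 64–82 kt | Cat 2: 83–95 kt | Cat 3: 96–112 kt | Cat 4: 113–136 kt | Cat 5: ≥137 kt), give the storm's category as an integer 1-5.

4

ΔP = 1008 − 874 = 134 hPa.
V ≈ 6.2 × 134^0.617 = 6.2 × 20.53 ≈ 127 kt.
127 kt falls in the Category 4 band.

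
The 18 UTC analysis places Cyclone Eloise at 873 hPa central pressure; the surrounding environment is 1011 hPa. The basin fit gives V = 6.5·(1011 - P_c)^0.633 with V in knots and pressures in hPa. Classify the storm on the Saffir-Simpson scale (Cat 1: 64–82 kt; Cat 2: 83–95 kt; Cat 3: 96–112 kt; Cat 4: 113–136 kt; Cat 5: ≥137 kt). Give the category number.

ΔP = 1011 − 873 = 138 hPa.
V ≈ 6.5 × 138^0.633 = 6.5 × 22.62 ≈ 147 kt.
147 kt falls in the Category 5 band.

5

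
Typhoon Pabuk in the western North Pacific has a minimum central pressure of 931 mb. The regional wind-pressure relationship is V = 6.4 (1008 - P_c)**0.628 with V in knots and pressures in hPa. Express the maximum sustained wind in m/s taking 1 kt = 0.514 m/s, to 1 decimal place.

ΔP = 1008 − 931 = 77 mb.
V ≈ 6.4 × 77^0.628 = 6.4 × 15.301 ≈ 97.926 kt.
97.926 × 0.514 ≈ 50.33 m/s → 50.3 m/s.

50.3 m/s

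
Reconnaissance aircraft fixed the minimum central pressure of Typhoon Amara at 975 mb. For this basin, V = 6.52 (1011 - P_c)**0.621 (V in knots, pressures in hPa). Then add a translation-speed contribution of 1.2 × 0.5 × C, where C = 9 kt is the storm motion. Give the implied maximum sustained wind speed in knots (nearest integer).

66 kt

ΔP = 1011 − 975 = 36 mb.
36^0.621 ≈ 9.257.
V ≈ 6.52 × 9.257 ≈ 60.4 kt.
Translation term: 1.2 × 0.5 × 9 = 5.4 kt.
Corrected V ≈ 65.8 kt → 66 kt.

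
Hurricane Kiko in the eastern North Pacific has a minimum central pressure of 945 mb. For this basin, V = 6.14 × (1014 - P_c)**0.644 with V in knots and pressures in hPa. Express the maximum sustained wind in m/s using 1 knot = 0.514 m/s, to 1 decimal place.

ΔP = 1014 − 945 = 69 mb.
V ≈ 6.14 × 69^0.644 = 6.14 × 15.283 ≈ 93.840 kt.
93.840 × 0.514 ≈ 48.23 m/s → 48.2 m/s.

48.2 m/s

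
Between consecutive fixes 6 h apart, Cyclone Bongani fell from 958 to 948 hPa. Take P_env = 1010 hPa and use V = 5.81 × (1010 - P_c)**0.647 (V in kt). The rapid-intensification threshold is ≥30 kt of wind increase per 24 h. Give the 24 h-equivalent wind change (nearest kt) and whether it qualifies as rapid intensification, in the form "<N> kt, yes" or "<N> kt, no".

V₁: ΔP = 52, V ≈ 5.81 × 52^0.647 ≈ 74.89 kt.
V₂: ΔP = 62, V ≈ 5.81 × 62^0.647 ≈ 83.92 kt.
ΔV over 6 h = 9.03 kt → 24 h equivalent = 9.03 × 24/6 ≈ 36.12 kt.
36 kt ≥ 30 kt ⇒ rapid intensification.

36 kt, yes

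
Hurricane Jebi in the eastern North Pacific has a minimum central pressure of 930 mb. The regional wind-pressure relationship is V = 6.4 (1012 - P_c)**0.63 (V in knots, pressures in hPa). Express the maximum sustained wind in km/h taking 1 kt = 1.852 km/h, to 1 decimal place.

190.3 km/h

ΔP = 1012 − 930 = 82 mb.
V ≈ 6.4 × 82^0.63 = 6.4 × 16.058 ≈ 102.774 kt.
102.774 × 1.852 ≈ 190.34 km/h → 190.3 km/h.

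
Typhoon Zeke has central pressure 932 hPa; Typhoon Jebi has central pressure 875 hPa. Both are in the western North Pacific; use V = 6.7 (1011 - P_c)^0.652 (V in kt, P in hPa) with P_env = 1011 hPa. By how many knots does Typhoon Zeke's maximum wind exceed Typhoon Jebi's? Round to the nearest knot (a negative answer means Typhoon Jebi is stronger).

-49 kt

Typhoon Zeke: ΔP = 79; V ≈ 6.7 × 79^0.652 ≈ 115.70 kt.
Typhoon Jebi: ΔP = 136; V ≈ 6.7 × 136^0.652 ≈ 164.87 kt.
Difference ≈ 115.70 − 164.87 = -49.17 → -49 kt.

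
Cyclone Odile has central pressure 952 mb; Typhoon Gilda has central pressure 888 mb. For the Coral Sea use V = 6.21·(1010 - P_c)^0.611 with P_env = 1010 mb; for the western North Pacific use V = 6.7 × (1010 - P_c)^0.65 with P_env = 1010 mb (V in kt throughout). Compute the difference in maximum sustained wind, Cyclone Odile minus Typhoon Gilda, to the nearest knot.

Cyclone Odile: ΔP = 58; V ≈ 6.21 × 58^0.611 ≈ 74.22 kt.
Typhoon Gilda: ΔP = 122; V ≈ 6.7 × 122^0.65 ≈ 152.13 kt.
Difference ≈ 74.22 − 152.13 = -77.91 → -78 kt.

-78 kt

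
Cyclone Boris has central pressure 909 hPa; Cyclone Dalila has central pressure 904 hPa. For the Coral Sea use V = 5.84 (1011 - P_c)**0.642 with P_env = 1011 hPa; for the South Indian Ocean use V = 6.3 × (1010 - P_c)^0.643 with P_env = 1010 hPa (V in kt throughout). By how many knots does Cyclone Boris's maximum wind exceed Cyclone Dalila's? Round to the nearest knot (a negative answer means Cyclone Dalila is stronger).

-13 kt

Cyclone Boris: ΔP = 102; V ≈ 5.84 × 102^0.642 ≈ 113.75 kt.
Cyclone Dalila: ΔP = 106; V ≈ 6.3 × 106^0.643 ≈ 126.36 kt.
Difference ≈ 113.75 − 126.36 = -12.61 → -13 kt.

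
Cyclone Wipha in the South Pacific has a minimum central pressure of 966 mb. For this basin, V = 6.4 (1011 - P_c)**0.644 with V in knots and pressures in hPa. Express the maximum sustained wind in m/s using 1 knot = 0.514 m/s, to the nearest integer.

38 m/s

ΔP = 1011 − 966 = 45 mb.
V ≈ 6.4 × 45^0.644 = 6.4 × 11.606 ≈ 74.276 kt.
74.276 × 0.514 ≈ 38.18 m/s → 38 m/s.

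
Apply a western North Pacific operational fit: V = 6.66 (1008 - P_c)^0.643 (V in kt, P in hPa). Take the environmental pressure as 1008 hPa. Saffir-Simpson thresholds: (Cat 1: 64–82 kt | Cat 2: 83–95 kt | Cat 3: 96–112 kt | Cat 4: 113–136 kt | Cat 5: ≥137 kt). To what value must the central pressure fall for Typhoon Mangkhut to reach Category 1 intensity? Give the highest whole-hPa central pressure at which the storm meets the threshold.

974 hPa

Category 1 begins at V = 64 kt.
Required ΔP = (64/6.66)^(1/0.643) = 9.610^1.555 ≈ 33.75 hPa.
P_c ≤ 1008 − 33.75 = 974.25, so the highest integer P_c is 974 hPa.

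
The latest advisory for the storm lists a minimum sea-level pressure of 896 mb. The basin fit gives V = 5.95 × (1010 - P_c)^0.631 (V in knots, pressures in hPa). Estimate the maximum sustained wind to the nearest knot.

118 kt

ΔP = 1010 − 896 = 114 mb.
114^0.631 ≈ 19.857.
V ≈ 5.95 × 19.857 ≈ 118.1 kt.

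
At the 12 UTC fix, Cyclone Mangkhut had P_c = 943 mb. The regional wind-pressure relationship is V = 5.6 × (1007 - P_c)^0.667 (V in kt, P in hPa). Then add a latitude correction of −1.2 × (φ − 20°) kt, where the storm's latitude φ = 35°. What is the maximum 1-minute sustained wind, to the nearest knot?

ΔP = 1007 − 943 = 64 mb.
64^0.667 ≈ 16.022.
V ≈ 5.6 × 16.022 ≈ 89.7 kt.
Latitude correction: −1.2 × (35 − 20) = -18 kt.
Corrected V ≈ 71.7 kt → 72 kt.

72 kt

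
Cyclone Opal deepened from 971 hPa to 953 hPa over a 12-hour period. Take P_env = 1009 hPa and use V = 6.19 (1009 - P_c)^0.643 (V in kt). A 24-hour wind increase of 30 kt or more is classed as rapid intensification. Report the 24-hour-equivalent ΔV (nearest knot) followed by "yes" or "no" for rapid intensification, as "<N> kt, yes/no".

36 kt, yes

V₁: ΔP = 38, V ≈ 6.19 × 38^0.643 ≈ 64.19 kt.
V₂: ΔP = 56, V ≈ 6.19 × 56^0.643 ≈ 82.37 kt.
ΔV over 12 h = 18.18 kt → 24 h equivalent = 18.18 × 24/12 ≈ 36.36 kt.
36 kt ≥ 30 kt ⇒ rapid intensification.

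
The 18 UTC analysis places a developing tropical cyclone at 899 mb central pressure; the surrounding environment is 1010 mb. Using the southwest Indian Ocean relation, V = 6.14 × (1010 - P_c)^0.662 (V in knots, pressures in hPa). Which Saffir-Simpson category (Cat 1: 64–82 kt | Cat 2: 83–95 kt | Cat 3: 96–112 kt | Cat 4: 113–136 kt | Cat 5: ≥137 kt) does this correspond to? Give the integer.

5

ΔP = 1010 − 899 = 111 mb.
V ≈ 6.14 × 111^0.662 = 6.14 × 22.59 ≈ 139 kt.
139 kt falls in the Category 5 band.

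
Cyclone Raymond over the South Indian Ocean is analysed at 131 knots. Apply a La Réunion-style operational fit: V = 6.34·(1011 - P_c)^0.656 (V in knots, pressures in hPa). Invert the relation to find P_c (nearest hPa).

ΔP = (V / 6.34)^(1/0.656) = (131/6.34)^1.524.
131/6.34 = 20.662; 20.662^1.524 ≈ 101.12 hPa.
P_c = 1011 − 101.12 = 909.88 ≈ 910 hPa.

910 hPa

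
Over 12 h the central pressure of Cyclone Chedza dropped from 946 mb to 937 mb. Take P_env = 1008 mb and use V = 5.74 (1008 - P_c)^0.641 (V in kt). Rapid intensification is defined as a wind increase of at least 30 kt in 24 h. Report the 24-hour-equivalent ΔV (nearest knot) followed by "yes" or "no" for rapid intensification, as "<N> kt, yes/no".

15 kt, no

V₁: ΔP = 62, V ≈ 5.74 × 62^0.641 ≈ 80.88 kt.
V₂: ΔP = 71, V ≈ 5.74 × 71^0.641 ≈ 88.22 kt.
ΔV over 12 h = 7.34 kt → 24 h equivalent = 7.34 × 24/12 ≈ 14.68 kt.
15 kt < 30 kt ⇒ not rapid intensification.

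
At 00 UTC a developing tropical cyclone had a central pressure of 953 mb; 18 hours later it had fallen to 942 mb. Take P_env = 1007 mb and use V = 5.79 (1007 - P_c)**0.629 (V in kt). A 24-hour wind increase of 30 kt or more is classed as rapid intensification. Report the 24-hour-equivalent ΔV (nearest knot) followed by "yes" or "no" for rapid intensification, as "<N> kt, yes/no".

V₁: ΔP = 54, V ≈ 5.79 × 54^0.629 ≈ 71.18 kt.
V₂: ΔP = 65, V ≈ 5.79 × 65^0.629 ≈ 79.98 kt.
ΔV over 18 h = 8.80 kt → 24 h equivalent = 8.80 × 24/18 ≈ 11.73 kt.
12 kt < 30 kt ⇒ not rapid intensification.

12 kt, no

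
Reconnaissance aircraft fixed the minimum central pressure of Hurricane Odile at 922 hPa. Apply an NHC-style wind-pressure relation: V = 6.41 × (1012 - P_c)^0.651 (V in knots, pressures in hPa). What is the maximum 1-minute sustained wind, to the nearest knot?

ΔP = 1012 − 922 = 90 hPa.
90^0.651 ≈ 18.716.
V ≈ 6.41 × 18.716 ≈ 120.0 kt.

120 kt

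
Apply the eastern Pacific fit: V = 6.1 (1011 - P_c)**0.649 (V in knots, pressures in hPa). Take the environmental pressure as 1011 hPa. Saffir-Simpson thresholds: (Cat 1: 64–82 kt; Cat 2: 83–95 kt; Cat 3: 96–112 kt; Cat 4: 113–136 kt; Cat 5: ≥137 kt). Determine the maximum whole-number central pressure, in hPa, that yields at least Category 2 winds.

Category 2 begins at V = 83 kt.
Required ΔP = (83/6.1)^(1/0.649) = 13.607^1.541 ≈ 55.84 hPa.
P_c ≤ 1011 − 55.84 = 955.16, so the highest integer P_c is 955 hPa.

955 hPa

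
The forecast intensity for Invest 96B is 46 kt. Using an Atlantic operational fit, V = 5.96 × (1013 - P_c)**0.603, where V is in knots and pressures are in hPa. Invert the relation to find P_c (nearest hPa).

ΔP = (V / 5.96)^(1/0.603) = (46/5.96)^1.658.
46/5.96 = 7.718; 7.718^1.658 ≈ 29.64 hPa.
P_c = 1013 − 29.64 = 983.36 ≈ 983 hPa.

983 hPa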